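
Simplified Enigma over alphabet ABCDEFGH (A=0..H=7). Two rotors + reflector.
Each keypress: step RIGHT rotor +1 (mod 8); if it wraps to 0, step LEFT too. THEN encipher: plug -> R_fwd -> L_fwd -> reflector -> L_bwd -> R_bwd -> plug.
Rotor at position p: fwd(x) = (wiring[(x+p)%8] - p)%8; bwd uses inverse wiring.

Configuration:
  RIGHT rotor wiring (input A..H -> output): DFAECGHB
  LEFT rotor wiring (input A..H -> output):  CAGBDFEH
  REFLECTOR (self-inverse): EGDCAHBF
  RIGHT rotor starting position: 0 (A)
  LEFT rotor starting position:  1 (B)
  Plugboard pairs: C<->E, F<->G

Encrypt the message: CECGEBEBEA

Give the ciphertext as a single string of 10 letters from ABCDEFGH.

Answer: EFBHBEFHAE

Derivation:
Char 1 ('C'): step: R->1, L=1; C->plug->E->R->F->L->D->refl->C->L'->D->R'->C->plug->E
Char 2 ('E'): step: R->2, L=1; E->plug->C->R->A->L->H->refl->F->L'->B->R'->G->plug->F
Char 3 ('C'): step: R->3, L=1; C->plug->E->R->G->L->G->refl->B->L'->H->R'->B->plug->B
Char 4 ('G'): step: R->4, L=1; G->plug->F->R->B->L->F->refl->H->L'->A->R'->H->plug->H
Char 5 ('E'): step: R->5, L=1; E->plug->C->R->E->L->E->refl->A->L'->C->R'->B->plug->B
Char 6 ('B'): step: R->6, L=1; B->plug->B->R->D->L->C->refl->D->L'->F->R'->C->plug->E
Char 7 ('E'): step: R->7, L=1; E->plug->C->R->G->L->G->refl->B->L'->H->R'->G->plug->F
Char 8 ('B'): step: R->0, L->2 (L advanced); B->plug->B->R->F->L->F->refl->H->L'->B->R'->H->plug->H
Char 9 ('E'): step: R->1, L=2; E->plug->C->R->D->L->D->refl->C->L'->E->R'->A->plug->A
Char 10 ('A'): step: R->2, L=2; A->plug->A->R->G->L->A->refl->E->L'->A->R'->C->plug->E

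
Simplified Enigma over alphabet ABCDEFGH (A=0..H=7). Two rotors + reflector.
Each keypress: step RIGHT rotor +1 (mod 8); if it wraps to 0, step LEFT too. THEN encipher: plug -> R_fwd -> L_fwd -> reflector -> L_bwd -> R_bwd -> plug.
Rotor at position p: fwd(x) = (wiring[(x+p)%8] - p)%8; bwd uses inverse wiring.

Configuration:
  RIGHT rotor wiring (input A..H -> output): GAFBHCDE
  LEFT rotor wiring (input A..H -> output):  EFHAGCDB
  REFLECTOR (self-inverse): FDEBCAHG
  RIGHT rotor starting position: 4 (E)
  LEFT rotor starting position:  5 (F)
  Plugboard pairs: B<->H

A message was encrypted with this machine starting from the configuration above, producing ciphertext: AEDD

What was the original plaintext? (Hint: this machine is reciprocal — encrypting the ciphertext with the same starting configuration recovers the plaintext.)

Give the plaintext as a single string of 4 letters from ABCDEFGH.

Char 1 ('A'): step: R->5, L=5; A->plug->A->R->F->L->C->refl->E->L'->C->R'->H->plug->B
Char 2 ('E'): step: R->6, L=5; E->plug->E->R->H->L->B->refl->D->L'->G->R'->B->plug->H
Char 3 ('D'): step: R->7, L=5; D->plug->D->R->G->L->D->refl->B->L'->H->R'->B->plug->H
Char 4 ('D'): step: R->0, L->6 (L advanced); D->plug->D->R->B->L->D->refl->B->L'->E->R'->H->plug->B

Answer: BHHB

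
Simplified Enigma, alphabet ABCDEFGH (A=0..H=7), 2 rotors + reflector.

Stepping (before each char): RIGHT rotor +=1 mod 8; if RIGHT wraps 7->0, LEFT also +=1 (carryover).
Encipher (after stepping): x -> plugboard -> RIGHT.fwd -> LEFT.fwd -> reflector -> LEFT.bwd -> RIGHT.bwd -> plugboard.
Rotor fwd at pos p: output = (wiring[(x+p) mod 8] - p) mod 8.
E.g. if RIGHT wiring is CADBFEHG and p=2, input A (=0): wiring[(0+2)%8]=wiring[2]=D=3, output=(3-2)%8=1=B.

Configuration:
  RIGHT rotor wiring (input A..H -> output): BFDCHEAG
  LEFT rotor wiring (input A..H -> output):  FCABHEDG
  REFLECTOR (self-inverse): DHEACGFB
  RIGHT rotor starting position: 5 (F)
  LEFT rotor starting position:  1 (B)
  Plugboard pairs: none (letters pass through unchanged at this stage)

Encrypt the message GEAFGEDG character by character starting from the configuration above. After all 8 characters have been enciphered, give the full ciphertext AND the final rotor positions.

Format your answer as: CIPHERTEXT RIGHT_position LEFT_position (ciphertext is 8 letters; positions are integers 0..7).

Answer: BCFDEDBB 5 2

Derivation:
Char 1 ('G'): step: R->6, L=1; G->plug->G->R->B->L->H->refl->B->L'->A->R'->B->plug->B
Char 2 ('E'): step: R->7, L=1; E->plug->E->R->D->L->G->refl->F->L'->G->R'->C->plug->C
Char 3 ('A'): step: R->0, L->2 (L advanced); A->plug->A->R->B->L->H->refl->B->L'->E->R'->F->plug->F
Char 4 ('F'): step: R->1, L=2; F->plug->F->R->H->L->A->refl->D->L'->G->R'->D->plug->D
Char 5 ('G'): step: R->2, L=2; G->plug->G->R->H->L->A->refl->D->L'->G->R'->E->plug->E
Char 6 ('E'): step: R->3, L=2; E->plug->E->R->D->L->C->refl->E->L'->F->R'->D->plug->D
Char 7 ('D'): step: R->4, L=2; D->plug->D->R->C->L->F->refl->G->L'->A->R'->B->plug->B
Char 8 ('G'): step: R->5, L=2; G->plug->G->R->F->L->E->refl->C->L'->D->R'->B->plug->B
Final: ciphertext=BCFDEDBB, RIGHT=5, LEFT=2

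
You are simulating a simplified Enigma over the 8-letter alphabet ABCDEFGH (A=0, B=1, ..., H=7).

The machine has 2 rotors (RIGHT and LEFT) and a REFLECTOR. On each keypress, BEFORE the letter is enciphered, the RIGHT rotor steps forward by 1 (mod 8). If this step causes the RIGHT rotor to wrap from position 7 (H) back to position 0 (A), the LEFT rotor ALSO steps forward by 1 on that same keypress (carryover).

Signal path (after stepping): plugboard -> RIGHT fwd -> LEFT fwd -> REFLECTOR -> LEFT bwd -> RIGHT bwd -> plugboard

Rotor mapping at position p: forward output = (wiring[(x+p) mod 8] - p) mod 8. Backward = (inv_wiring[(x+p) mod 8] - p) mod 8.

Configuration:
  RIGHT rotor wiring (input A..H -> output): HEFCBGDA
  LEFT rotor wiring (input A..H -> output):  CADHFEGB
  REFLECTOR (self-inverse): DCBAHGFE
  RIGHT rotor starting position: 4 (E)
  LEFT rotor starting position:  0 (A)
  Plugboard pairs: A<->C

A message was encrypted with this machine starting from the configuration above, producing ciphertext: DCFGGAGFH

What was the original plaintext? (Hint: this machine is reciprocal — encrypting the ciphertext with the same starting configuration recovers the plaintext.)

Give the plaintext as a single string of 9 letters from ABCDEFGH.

Char 1 ('D'): step: R->5, L=0; D->plug->D->R->C->L->D->refl->A->L'->B->R'->A->plug->C
Char 2 ('C'): step: R->6, L=0; C->plug->A->R->F->L->E->refl->H->L'->D->R'->G->plug->G
Char 3 ('F'): step: R->7, L=0; F->plug->F->R->C->L->D->refl->A->L'->B->R'->A->plug->C
Char 4 ('G'): step: R->0, L->1 (L advanced); G->plug->G->R->D->L->E->refl->H->L'->A->R'->H->plug->H
Char 5 ('G'): step: R->1, L=1; G->plug->G->R->H->L->B->refl->C->L'->B->R'->C->plug->A
Char 6 ('A'): step: R->2, L=1; A->plug->C->R->H->L->B->refl->C->L'->B->R'->E->plug->E
Char 7 ('G'): step: R->3, L=1; G->plug->G->R->B->L->C->refl->B->L'->H->R'->A->plug->C
Char 8 ('F'): step: R->4, L=1; F->plug->F->R->A->L->H->refl->E->L'->D->R'->E->plug->E
Char 9 ('H'): step: R->5, L=1; H->plug->H->R->E->L->D->refl->A->L'->G->R'->B->plug->B

Answer: CGCHAECEB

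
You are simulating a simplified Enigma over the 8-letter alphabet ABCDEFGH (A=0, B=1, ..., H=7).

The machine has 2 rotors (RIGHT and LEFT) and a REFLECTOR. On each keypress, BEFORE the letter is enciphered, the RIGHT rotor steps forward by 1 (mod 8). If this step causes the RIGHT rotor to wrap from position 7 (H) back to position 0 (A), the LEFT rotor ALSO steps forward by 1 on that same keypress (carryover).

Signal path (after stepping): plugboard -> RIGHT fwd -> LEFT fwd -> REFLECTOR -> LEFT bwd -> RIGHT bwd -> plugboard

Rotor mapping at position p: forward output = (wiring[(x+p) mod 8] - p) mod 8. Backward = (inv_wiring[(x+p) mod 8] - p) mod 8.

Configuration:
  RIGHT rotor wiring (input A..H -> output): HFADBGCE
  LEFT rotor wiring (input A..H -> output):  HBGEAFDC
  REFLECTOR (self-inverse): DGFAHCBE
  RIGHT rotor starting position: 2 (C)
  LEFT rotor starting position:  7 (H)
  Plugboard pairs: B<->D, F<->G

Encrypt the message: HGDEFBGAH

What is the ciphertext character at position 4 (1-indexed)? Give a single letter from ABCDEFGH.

Char 1 ('H'): step: R->3, L=7; H->plug->H->R->F->L->B->refl->G->L'->G->R'->B->plug->D
Char 2 ('G'): step: R->4, L=7; G->plug->F->R->B->L->A->refl->D->L'->A->R'->D->plug->B
Char 3 ('D'): step: R->5, L=7; D->plug->B->R->F->L->B->refl->G->L'->G->R'->G->plug->F
Char 4 ('E'): step: R->6, L=7; E->plug->E->R->C->L->C->refl->F->L'->E->R'->A->plug->A

A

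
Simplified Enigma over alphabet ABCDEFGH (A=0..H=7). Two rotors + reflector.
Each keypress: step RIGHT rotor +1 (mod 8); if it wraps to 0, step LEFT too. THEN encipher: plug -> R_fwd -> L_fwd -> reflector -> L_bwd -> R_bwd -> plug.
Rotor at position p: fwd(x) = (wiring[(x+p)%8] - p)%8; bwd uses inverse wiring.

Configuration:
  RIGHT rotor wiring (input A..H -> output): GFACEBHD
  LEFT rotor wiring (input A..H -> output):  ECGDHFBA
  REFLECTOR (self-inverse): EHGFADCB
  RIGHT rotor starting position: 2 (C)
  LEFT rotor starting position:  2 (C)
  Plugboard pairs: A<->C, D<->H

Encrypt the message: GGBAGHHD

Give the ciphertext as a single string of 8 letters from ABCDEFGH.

Char 1 ('G'): step: R->3, L=2; G->plug->G->R->C->L->F->refl->D->L'->D->R'->F->plug->F
Char 2 ('G'): step: R->4, L=2; G->plug->G->R->E->L->H->refl->B->L'->B->R'->F->plug->F
Char 3 ('B'): step: R->5, L=2; B->plug->B->R->C->L->F->refl->D->L'->D->R'->F->plug->F
Char 4 ('A'): step: R->6, L=2; A->plug->C->R->A->L->E->refl->A->L'->H->R'->D->plug->H
Char 5 ('G'): step: R->7, L=2; G->plug->G->R->C->L->F->refl->D->L'->D->R'->E->plug->E
Char 6 ('H'): step: R->0, L->3 (L advanced); H->plug->D->R->C->L->C->refl->G->L'->D->R'->H->plug->D
Char 7 ('H'): step: R->1, L=3; H->plug->D->R->D->L->G->refl->C->L'->C->R'->G->plug->G
Char 8 ('D'): step: R->2, L=3; D->plug->H->R->D->L->G->refl->C->L'->C->R'->C->plug->A

Answer: FFFHEDGA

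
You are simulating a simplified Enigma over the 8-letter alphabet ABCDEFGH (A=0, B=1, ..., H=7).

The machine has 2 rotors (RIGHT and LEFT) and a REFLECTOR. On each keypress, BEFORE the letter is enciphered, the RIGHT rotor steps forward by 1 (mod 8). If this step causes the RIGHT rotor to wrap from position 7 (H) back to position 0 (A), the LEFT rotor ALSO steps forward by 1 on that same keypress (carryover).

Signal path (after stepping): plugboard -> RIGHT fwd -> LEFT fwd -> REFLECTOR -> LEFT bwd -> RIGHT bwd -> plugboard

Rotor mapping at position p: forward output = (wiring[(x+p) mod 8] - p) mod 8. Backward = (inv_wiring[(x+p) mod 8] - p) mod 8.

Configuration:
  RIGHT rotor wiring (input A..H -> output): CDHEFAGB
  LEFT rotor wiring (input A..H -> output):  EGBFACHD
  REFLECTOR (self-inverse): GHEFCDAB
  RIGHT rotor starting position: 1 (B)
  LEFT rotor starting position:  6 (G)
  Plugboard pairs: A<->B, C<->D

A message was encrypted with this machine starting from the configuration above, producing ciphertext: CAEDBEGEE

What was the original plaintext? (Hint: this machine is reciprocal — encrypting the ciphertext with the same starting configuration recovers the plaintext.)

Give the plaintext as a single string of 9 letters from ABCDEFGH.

Char 1 ('C'): step: R->2, L=6; C->plug->D->R->G->L->C->refl->E->L'->H->R'->F->plug->F
Char 2 ('A'): step: R->3, L=6; A->plug->B->R->C->L->G->refl->A->L'->D->R'->D->plug->C
Char 3 ('E'): step: R->4, L=6; E->plug->E->R->G->L->C->refl->E->L'->H->R'->F->plug->F
Char 4 ('D'): step: R->5, L=6; D->plug->C->R->E->L->D->refl->F->L'->B->R'->B->plug->A
Char 5 ('B'): step: R->6, L=6; B->plug->A->R->A->L->B->refl->H->L'->F->R'->D->plug->C
Char 6 ('E'): step: R->7, L=6; E->plug->E->R->F->L->H->refl->B->L'->A->R'->D->plug->C
Char 7 ('G'): step: R->0, L->7 (L advanced); G->plug->G->R->G->L->D->refl->F->L'->B->R'->H->plug->H
Char 8 ('E'): step: R->1, L=7; E->plug->E->R->H->L->A->refl->G->L'->E->R'->D->plug->C
Char 9 ('E'): step: R->2, L=7; E->plug->E->R->E->L->G->refl->A->L'->H->R'->F->plug->F

Answer: FCFACCHCF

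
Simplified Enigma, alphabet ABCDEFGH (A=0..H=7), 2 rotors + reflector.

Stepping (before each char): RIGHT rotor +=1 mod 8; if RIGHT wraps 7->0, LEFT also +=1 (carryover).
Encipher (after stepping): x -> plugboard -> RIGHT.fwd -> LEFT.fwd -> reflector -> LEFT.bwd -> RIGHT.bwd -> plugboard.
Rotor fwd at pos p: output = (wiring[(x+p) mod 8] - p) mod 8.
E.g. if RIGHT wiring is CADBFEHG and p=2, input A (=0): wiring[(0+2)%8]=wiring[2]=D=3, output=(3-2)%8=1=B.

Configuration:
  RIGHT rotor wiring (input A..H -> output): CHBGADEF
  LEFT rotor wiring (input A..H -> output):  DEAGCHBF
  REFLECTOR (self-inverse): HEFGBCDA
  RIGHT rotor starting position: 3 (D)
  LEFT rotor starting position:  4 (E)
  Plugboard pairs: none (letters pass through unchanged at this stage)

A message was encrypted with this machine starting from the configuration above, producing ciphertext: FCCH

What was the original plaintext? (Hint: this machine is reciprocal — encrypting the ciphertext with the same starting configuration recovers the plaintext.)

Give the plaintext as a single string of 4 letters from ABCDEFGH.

Answer: EGHG

Derivation:
Char 1 ('F'): step: R->4, L=4; F->plug->F->R->D->L->B->refl->E->L'->G->R'->E->plug->E
Char 2 ('C'): step: R->5, L=4; C->plug->C->R->A->L->G->refl->D->L'->B->R'->G->plug->G
Char 3 ('C'): step: R->6, L=4; C->plug->C->R->E->L->H->refl->A->L'->F->R'->H->plug->H
Char 4 ('H'): step: R->7, L=4; H->plug->H->R->F->L->A->refl->H->L'->E->R'->G->plug->G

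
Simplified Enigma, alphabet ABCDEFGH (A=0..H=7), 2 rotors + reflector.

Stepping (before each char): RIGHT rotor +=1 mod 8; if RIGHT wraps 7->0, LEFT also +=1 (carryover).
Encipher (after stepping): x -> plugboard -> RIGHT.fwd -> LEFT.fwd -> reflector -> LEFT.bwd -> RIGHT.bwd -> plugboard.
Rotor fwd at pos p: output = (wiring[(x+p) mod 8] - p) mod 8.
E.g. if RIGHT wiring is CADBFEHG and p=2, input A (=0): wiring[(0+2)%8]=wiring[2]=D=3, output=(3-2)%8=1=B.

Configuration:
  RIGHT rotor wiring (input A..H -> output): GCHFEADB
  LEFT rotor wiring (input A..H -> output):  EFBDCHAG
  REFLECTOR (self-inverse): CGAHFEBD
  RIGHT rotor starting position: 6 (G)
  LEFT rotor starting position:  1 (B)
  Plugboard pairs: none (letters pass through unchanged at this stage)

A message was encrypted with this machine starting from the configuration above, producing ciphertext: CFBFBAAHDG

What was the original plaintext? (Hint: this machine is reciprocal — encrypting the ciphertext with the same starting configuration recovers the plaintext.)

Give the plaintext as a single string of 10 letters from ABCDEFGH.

Answer: HCFHHCEGBB

Derivation:
Char 1 ('C'): step: R->7, L=1; C->plug->C->R->D->L->B->refl->G->L'->E->R'->H->plug->H
Char 2 ('F'): step: R->0, L->2 (L advanced); F->plug->F->R->A->L->H->refl->D->L'->H->R'->C->plug->C
Char 3 ('B'): step: R->1, L=2; B->plug->B->R->G->L->C->refl->A->L'->C->R'->F->plug->F
Char 4 ('F'): step: R->2, L=2; F->plug->F->R->H->L->D->refl->H->L'->A->R'->H->plug->H
Char 5 ('B'): step: R->3, L=2; B->plug->B->R->B->L->B->refl->G->L'->E->R'->H->plug->H
Char 6 ('A'): step: R->4, L=2; A->plug->A->R->A->L->H->refl->D->L'->H->R'->C->plug->C
Char 7 ('A'): step: R->5, L=2; A->plug->A->R->D->L->F->refl->E->L'->F->R'->E->plug->E
Char 8 ('H'): step: R->6, L=2; H->plug->H->R->C->L->A->refl->C->L'->G->R'->G->plug->G
Char 9 ('D'): step: R->7, L=2; D->plug->D->R->A->L->H->refl->D->L'->H->R'->B->plug->B
Char 10 ('G'): step: R->0, L->3 (L advanced); G->plug->G->R->D->L->F->refl->E->L'->C->R'->B->plug->B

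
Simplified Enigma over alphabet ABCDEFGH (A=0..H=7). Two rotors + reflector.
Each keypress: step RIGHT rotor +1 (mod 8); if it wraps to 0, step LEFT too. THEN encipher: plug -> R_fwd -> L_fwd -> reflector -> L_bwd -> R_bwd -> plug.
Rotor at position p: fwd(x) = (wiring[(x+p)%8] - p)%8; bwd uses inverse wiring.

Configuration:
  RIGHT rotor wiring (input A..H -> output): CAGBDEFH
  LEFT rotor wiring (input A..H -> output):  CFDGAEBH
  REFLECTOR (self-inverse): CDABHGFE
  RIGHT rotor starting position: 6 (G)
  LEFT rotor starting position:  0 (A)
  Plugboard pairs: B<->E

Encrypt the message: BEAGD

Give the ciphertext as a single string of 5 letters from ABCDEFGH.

Answer: HBFBA

Derivation:
Char 1 ('B'): step: R->7, L=0; B->plug->E->R->C->L->D->refl->B->L'->G->R'->H->plug->H
Char 2 ('E'): step: R->0, L->1 (L advanced); E->plug->B->R->A->L->E->refl->H->L'->D->R'->E->plug->B
Char 3 ('A'): step: R->1, L=1; A->plug->A->R->H->L->B->refl->D->L'->E->R'->F->plug->F
Char 4 ('G'): step: R->2, L=1; G->plug->G->R->A->L->E->refl->H->L'->D->R'->E->plug->B
Char 5 ('D'): step: R->3, L=1; D->plug->D->R->C->L->F->refl->G->L'->G->R'->A->plug->A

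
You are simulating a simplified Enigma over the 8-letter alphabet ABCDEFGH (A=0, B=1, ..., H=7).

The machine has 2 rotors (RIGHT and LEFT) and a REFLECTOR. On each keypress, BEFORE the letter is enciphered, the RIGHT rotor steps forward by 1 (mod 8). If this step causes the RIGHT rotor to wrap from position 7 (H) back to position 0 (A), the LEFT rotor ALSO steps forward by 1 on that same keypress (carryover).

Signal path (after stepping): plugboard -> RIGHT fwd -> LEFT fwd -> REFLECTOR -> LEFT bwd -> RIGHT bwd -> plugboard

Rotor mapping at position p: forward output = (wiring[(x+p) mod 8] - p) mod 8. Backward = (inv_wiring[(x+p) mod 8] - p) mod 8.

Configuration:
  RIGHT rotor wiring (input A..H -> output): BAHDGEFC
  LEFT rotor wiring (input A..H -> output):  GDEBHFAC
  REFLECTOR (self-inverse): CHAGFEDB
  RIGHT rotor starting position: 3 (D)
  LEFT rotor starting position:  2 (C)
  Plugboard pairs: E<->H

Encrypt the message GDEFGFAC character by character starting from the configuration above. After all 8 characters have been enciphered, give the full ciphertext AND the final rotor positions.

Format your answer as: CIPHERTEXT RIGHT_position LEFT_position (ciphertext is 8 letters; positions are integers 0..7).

Answer: FHDCBAFB 3 3

Derivation:
Char 1 ('G'): step: R->4, L=2; G->plug->G->R->D->L->D->refl->G->L'->E->R'->F->plug->F
Char 2 ('D'): step: R->5, L=2; D->plug->D->R->E->L->G->refl->D->L'->D->R'->E->plug->H
Char 3 ('E'): step: R->6, L=2; E->plug->H->R->G->L->E->refl->F->L'->C->R'->D->plug->D
Char 4 ('F'): step: R->7, L=2; F->plug->F->R->H->L->B->refl->H->L'->B->R'->C->plug->C
Char 5 ('G'): step: R->0, L->3 (L advanced); G->plug->G->R->F->L->D->refl->G->L'->A->R'->B->plug->B
Char 6 ('F'): step: R->1, L=3; F->plug->F->R->E->L->H->refl->B->L'->H->R'->A->plug->A
Char 7 ('A'): step: R->2, L=3; A->plug->A->R->F->L->D->refl->G->L'->A->R'->F->plug->F
Char 8 ('C'): step: R->3, L=3; C->plug->C->R->B->L->E->refl->F->L'->D->R'->B->plug->B
Final: ciphertext=FHDCBAFB, RIGHT=3, LEFT=3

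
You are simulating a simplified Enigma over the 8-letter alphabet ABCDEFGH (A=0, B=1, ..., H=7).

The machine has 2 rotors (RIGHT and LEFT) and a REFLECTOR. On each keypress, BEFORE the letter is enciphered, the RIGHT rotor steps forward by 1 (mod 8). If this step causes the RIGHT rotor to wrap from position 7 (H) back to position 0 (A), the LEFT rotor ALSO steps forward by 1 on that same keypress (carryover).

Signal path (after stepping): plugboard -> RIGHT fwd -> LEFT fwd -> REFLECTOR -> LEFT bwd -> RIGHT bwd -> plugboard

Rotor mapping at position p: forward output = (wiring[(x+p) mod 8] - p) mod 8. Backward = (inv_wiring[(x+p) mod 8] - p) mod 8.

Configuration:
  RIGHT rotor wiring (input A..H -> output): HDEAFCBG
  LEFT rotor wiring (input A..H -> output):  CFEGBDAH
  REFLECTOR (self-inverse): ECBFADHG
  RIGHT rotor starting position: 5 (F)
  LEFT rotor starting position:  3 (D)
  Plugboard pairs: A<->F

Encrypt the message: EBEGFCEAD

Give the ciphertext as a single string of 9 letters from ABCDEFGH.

Char 1 ('E'): step: R->6, L=3; E->plug->E->R->G->L->C->refl->B->L'->H->R'->G->plug->G
Char 2 ('B'): step: R->7, L=3; B->plug->B->R->A->L->D->refl->F->L'->D->R'->G->plug->G
Char 3 ('E'): step: R->0, L->4 (L advanced); E->plug->E->R->F->L->B->refl->C->L'->H->R'->A->plug->F
Char 4 ('G'): step: R->1, L=4; G->plug->G->R->F->L->B->refl->C->L'->H->R'->C->plug->C
Char 5 ('F'): step: R->2, L=4; F->plug->A->R->C->L->E->refl->A->L'->G->R'->B->plug->B
Char 6 ('C'): step: R->3, L=4; C->plug->C->R->H->L->C->refl->B->L'->F->R'->A->plug->F
Char 7 ('E'): step: R->4, L=4; E->plug->E->R->D->L->D->refl->F->L'->A->R'->G->plug->G
Char 8 ('A'): step: R->5, L=4; A->plug->F->R->H->L->C->refl->B->L'->F->R'->A->plug->F
Char 9 ('D'): step: R->6, L=4; D->plug->D->R->F->L->B->refl->C->L'->H->R'->G->plug->G

Answer: GGFCBFGFG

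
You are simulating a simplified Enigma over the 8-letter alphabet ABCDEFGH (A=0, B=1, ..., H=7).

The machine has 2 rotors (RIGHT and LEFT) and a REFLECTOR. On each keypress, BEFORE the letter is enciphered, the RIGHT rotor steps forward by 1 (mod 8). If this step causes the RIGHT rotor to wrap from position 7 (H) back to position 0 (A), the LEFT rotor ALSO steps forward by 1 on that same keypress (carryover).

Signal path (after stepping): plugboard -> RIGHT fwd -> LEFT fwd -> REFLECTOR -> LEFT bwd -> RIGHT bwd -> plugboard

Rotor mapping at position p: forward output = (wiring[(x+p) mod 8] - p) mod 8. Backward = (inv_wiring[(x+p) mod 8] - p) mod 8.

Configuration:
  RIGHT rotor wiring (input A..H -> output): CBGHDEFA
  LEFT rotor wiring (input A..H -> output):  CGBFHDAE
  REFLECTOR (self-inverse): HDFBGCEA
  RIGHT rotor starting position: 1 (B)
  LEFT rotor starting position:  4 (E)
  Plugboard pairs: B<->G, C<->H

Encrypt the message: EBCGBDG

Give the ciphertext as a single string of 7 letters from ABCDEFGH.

Char 1 ('E'): step: R->2, L=4; E->plug->E->R->D->L->A->refl->H->L'->B->R'->C->plug->H
Char 2 ('B'): step: R->3, L=4; B->plug->G->R->G->L->F->refl->C->L'->F->R'->E->plug->E
Char 3 ('C'): step: R->4, L=4; C->plug->H->R->D->L->A->refl->H->L'->B->R'->C->plug->H
Char 4 ('G'): step: R->5, L=4; G->plug->B->R->A->L->D->refl->B->L'->H->R'->A->plug->A
Char 5 ('B'): step: R->6, L=4; B->plug->G->R->F->L->C->refl->F->L'->G->R'->H->plug->C
Char 6 ('D'): step: R->7, L=4; D->plug->D->R->H->L->B->refl->D->L'->A->R'->E->plug->E
Char 7 ('G'): step: R->0, L->5 (L advanced); G->plug->B->R->B->L->D->refl->B->L'->E->R'->F->plug->F

Answer: HEHACEF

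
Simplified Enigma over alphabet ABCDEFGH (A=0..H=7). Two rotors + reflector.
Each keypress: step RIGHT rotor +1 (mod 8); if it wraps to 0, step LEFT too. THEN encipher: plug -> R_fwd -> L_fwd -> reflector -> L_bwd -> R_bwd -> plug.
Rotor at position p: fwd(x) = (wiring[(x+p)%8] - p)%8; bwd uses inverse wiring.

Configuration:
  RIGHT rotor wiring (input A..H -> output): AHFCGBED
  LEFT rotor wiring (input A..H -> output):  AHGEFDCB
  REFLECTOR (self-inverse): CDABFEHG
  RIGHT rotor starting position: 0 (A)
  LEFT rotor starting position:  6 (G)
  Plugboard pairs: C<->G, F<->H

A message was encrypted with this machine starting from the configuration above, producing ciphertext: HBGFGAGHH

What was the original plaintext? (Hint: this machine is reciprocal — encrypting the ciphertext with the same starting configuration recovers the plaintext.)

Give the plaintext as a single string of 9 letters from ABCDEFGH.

Char 1 ('H'): step: R->1, L=6; H->plug->F->R->D->L->B->refl->D->L'->B->R'->C->plug->G
Char 2 ('B'): step: R->2, L=6; B->plug->B->R->A->L->E->refl->F->L'->H->R'->D->plug->D
Char 3 ('G'): step: R->3, L=6; G->plug->C->R->G->L->H->refl->G->L'->F->R'->F->plug->H
Char 4 ('F'): step: R->4, L=6; F->plug->H->R->G->L->H->refl->G->L'->F->R'->B->plug->B
Char 5 ('G'): step: R->5, L=6; G->plug->C->R->G->L->H->refl->G->L'->F->R'->G->plug->C
Char 6 ('A'): step: R->6, L=6; A->plug->A->R->G->L->H->refl->G->L'->F->R'->B->plug->B
Char 7 ('G'): step: R->7, L=6; G->plug->C->R->A->L->E->refl->F->L'->H->R'->F->plug->H
Char 8 ('H'): step: R->0, L->7 (L advanced); H->plug->F->R->B->L->B->refl->D->L'->H->R'->B->plug->B
Char 9 ('H'): step: R->1, L=7; H->plug->F->R->D->L->H->refl->G->L'->F->R'->D->plug->D

Answer: GDHBCBHBD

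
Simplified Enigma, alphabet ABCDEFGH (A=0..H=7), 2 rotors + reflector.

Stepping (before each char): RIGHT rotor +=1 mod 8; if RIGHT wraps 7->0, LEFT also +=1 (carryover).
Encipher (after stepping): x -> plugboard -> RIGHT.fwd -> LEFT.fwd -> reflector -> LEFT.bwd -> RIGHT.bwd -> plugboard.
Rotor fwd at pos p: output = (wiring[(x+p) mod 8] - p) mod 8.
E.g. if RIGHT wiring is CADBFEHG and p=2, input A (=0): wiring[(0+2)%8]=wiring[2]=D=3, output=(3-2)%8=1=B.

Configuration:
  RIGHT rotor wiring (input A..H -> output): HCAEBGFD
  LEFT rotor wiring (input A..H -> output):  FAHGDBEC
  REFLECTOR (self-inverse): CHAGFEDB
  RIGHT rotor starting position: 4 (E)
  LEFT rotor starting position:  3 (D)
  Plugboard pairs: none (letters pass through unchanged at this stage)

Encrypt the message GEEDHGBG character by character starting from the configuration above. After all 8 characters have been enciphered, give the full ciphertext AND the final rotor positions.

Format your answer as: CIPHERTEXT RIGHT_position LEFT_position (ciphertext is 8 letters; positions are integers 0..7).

Char 1 ('G'): step: R->5, L=3; G->plug->G->R->H->L->E->refl->F->L'->G->R'->C->plug->C
Char 2 ('E'): step: R->6, L=3; E->plug->E->R->C->L->G->refl->D->L'->A->R'->H->plug->H
Char 3 ('E'): step: R->7, L=3; E->plug->E->R->F->L->C->refl->A->L'->B->R'->D->plug->D
Char 4 ('D'): step: R->0, L->4 (L advanced); D->plug->D->R->E->L->B->refl->H->L'->A->R'->C->plug->C
Char 5 ('H'): step: R->1, L=4; H->plug->H->R->G->L->D->refl->G->L'->D->R'->C->plug->C
Char 6 ('G'): step: R->2, L=4; G->plug->G->R->F->L->E->refl->F->L'->B->R'->F->plug->F
Char 7 ('B'): step: R->3, L=4; B->plug->B->R->G->L->D->refl->G->L'->D->R'->C->plug->C
Char 8 ('G'): step: R->4, L=4; G->plug->G->R->E->L->B->refl->H->L'->A->R'->H->plug->H
Final: ciphertext=CHDCCFCH, RIGHT=4, LEFT=4

Answer: CHDCCFCH 4 4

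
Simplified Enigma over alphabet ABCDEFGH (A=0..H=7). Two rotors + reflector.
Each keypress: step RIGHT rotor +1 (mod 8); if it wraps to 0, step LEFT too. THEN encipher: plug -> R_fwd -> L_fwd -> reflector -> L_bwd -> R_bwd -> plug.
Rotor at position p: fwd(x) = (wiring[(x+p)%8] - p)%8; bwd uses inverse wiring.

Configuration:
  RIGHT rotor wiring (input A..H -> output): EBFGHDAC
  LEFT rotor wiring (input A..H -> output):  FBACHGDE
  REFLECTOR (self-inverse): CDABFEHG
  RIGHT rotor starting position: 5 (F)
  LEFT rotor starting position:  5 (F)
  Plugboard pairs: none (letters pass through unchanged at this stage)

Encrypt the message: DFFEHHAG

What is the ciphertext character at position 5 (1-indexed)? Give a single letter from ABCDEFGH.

Char 1 ('D'): step: R->6, L=5; D->plug->D->R->D->L->A->refl->C->L'->H->R'->E->plug->E
Char 2 ('F'): step: R->7, L=5; F->plug->F->R->A->L->B->refl->D->L'->F->R'->B->plug->B
Char 3 ('F'): step: R->0, L->6 (L advanced); F->plug->F->R->D->L->D->refl->B->L'->G->R'->D->plug->D
Char 4 ('E'): step: R->1, L=6; E->plug->E->R->C->L->H->refl->G->L'->B->R'->G->plug->G
Char 5 ('H'): step: R->2, L=6; H->plug->H->R->H->L->A->refl->C->L'->E->R'->B->plug->B

B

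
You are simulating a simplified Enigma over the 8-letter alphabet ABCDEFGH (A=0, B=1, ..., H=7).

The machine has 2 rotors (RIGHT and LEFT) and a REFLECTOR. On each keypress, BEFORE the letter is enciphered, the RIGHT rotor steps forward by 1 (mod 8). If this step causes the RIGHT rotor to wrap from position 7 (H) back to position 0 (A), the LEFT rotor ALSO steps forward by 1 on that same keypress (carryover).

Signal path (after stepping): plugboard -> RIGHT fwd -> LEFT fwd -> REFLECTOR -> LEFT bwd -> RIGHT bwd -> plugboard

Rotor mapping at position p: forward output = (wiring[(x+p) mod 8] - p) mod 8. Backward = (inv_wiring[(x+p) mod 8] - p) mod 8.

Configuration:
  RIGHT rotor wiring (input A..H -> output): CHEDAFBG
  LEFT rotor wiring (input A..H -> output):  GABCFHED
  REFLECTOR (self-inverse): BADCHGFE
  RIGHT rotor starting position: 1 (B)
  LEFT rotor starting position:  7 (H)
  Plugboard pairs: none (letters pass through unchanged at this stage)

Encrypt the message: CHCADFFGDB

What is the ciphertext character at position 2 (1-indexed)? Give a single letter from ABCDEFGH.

Char 1 ('C'): step: R->2, L=7; C->plug->C->R->G->L->A->refl->B->L'->C->R'->A->plug->A
Char 2 ('H'): step: R->3, L=7; H->plug->H->R->B->L->H->refl->E->L'->A->R'->A->plug->A

A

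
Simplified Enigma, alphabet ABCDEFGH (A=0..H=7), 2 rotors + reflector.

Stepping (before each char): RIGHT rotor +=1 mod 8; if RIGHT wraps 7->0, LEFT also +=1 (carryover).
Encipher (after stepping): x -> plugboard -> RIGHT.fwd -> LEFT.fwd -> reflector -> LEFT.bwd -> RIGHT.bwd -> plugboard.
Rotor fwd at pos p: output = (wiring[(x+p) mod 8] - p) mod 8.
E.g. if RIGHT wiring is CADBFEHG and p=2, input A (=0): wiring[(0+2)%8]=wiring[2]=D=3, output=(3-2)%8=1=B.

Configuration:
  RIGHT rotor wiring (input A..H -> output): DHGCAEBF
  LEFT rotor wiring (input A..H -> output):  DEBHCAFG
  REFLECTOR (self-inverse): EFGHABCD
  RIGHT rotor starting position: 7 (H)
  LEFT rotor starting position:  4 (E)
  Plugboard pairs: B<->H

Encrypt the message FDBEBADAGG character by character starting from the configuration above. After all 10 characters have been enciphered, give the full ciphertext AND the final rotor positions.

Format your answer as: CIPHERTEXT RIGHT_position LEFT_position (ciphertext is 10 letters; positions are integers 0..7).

Char 1 ('F'): step: R->0, L->5 (L advanced); F->plug->F->R->E->L->H->refl->D->L'->A->R'->E->plug->E
Char 2 ('D'): step: R->1, L=5; D->plug->D->R->H->L->F->refl->B->L'->C->R'->H->plug->B
Char 3 ('B'): step: R->2, L=5; B->plug->H->R->F->L->E->refl->A->L'->B->R'->G->plug->G
Char 4 ('E'): step: R->3, L=5; E->plug->E->R->C->L->B->refl->F->L'->H->R'->A->plug->A
Char 5 ('B'): step: R->4, L=5; B->plug->H->R->G->L->C->refl->G->L'->D->R'->F->plug->F
Char 6 ('A'): step: R->5, L=5; A->plug->A->R->H->L->F->refl->B->L'->C->R'->E->plug->E
Char 7 ('D'): step: R->6, L=5; D->plug->D->R->B->L->A->refl->E->L'->F->R'->C->plug->C
Char 8 ('A'): step: R->7, L=5; A->plug->A->R->G->L->C->refl->G->L'->D->R'->E->plug->E
Char 9 ('G'): step: R->0, L->6 (L advanced); G->plug->G->R->B->L->A->refl->E->L'->G->R'->C->plug->C
Char 10 ('G'): step: R->1, L=6; G->plug->G->R->E->L->D->refl->H->L'->A->R'->F->plug->F
Final: ciphertext=EBGAFECECF, RIGHT=1, LEFT=6

Answer: EBGAFECECF 1 6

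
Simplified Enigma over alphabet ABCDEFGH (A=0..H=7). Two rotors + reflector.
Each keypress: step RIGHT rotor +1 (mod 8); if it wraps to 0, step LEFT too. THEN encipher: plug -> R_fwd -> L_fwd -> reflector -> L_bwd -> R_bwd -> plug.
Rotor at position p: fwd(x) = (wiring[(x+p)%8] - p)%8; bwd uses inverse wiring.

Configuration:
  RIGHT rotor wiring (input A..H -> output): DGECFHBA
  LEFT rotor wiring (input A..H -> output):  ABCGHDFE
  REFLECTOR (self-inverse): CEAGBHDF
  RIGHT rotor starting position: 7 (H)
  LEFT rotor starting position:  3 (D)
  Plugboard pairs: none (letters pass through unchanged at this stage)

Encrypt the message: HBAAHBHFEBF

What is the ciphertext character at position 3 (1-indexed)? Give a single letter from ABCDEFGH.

Char 1 ('H'): step: R->0, L->4 (L advanced); H->plug->H->R->A->L->D->refl->G->L'->G->R'->B->plug->B
Char 2 ('B'): step: R->1, L=4; B->plug->B->R->D->L->A->refl->C->L'->H->R'->G->plug->G
Char 3 ('A'): step: R->2, L=4; A->plug->A->R->C->L->B->refl->E->L'->E->R'->H->plug->H

H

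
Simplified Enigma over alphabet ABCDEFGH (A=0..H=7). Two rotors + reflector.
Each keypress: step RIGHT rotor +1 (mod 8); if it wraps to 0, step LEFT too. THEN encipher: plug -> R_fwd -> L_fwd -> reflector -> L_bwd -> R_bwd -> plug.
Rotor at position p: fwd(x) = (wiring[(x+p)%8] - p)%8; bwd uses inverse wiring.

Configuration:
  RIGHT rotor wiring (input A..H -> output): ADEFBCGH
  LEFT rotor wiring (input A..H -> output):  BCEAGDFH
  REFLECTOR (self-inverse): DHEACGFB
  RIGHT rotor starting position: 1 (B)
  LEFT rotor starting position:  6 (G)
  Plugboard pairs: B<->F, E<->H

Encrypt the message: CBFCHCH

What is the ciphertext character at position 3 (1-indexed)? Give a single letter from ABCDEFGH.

Char 1 ('C'): step: R->2, L=6; C->plug->C->R->H->L->F->refl->G->L'->E->R'->E->plug->H
Char 2 ('B'): step: R->3, L=6; B->plug->F->R->F->L->C->refl->E->L'->D->R'->D->plug->D
Char 3 ('F'): step: R->4, L=6; F->plug->B->R->G->L->A->refl->D->L'->C->R'->C->plug->C

C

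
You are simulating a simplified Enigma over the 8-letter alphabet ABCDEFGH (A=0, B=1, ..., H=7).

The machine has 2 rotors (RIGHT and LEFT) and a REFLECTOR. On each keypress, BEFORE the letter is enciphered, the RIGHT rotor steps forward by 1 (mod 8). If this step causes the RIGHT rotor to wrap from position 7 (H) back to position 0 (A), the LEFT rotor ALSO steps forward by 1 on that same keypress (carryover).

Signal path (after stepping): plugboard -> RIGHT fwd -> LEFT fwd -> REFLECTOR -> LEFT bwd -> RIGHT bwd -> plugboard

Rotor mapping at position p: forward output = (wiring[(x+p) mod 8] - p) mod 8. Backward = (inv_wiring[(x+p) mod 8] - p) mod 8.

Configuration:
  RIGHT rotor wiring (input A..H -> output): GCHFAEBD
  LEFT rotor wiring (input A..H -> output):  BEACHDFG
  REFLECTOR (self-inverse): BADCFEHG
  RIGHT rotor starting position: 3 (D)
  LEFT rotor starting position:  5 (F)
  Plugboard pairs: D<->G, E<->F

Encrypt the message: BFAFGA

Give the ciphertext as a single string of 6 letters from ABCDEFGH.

Answer: AAHCCB

Derivation:
Char 1 ('B'): step: R->4, L=5; B->plug->B->R->A->L->G->refl->H->L'->E->R'->A->plug->A
Char 2 ('F'): step: R->5, L=5; F->plug->E->R->F->L->D->refl->C->L'->H->R'->A->plug->A
Char 3 ('A'): step: R->6, L=5; A->plug->A->R->D->L->E->refl->F->L'->G->R'->H->plug->H
Char 4 ('F'): step: R->7, L=5; F->plug->E->R->G->L->F->refl->E->L'->D->R'->C->plug->C
Char 5 ('G'): step: R->0, L->6 (L advanced); G->plug->D->R->F->L->E->refl->F->L'->H->R'->C->plug->C
Char 6 ('A'): step: R->1, L=6; A->plug->A->R->B->L->A->refl->B->L'->G->R'->B->plug->B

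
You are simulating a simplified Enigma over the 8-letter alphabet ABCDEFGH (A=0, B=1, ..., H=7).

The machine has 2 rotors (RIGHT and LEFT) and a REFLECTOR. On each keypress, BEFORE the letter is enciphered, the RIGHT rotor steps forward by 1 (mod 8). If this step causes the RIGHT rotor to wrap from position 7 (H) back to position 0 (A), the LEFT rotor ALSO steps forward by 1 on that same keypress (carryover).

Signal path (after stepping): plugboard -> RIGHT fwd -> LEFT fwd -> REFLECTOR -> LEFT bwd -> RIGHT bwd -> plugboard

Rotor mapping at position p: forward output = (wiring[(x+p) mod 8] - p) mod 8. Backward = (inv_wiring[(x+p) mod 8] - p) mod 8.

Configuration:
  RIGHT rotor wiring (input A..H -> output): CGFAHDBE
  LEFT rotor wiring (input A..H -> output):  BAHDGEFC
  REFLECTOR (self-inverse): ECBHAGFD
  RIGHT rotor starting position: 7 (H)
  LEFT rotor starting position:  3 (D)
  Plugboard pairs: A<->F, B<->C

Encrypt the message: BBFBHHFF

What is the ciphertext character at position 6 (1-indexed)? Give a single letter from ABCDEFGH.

Char 1 ('B'): step: R->0, L->4 (L advanced); B->plug->C->R->F->L->E->refl->A->L'->B->R'->G->plug->G
Char 2 ('B'): step: R->1, L=4; B->plug->C->R->H->L->H->refl->D->L'->G->R'->D->plug->D
Char 3 ('F'): step: R->2, L=4; F->plug->A->R->D->L->G->refl->F->L'->E->R'->H->plug->H
Char 4 ('B'): step: R->3, L=4; B->plug->C->R->A->L->C->refl->B->L'->C->R'->H->plug->H
Char 5 ('H'): step: R->4, L=4; H->plug->H->R->E->L->F->refl->G->L'->D->R'->A->plug->F
Char 6 ('H'): step: R->5, L=4; H->plug->H->R->C->L->B->refl->C->L'->A->R'->F->plug->A

A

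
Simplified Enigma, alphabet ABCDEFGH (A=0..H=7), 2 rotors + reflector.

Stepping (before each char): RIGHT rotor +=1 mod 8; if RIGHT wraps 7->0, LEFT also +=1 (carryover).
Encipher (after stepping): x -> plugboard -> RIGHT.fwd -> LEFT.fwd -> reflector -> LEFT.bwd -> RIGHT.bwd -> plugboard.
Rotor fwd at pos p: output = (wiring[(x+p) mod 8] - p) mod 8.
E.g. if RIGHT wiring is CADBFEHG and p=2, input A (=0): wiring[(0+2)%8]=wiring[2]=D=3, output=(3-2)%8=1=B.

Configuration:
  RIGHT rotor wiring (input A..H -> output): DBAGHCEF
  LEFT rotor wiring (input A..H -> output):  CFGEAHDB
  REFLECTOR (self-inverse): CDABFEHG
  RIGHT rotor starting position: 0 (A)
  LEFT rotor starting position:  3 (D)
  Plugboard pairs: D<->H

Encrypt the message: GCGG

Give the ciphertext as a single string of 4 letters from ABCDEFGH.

Char 1 ('G'): step: R->1, L=3; G->plug->G->R->E->L->G->refl->H->L'->F->R'->C->plug->C
Char 2 ('C'): step: R->2, L=3; C->plug->C->R->F->L->H->refl->G->L'->E->R'->B->plug->B
Char 3 ('G'): step: R->3, L=3; G->plug->G->R->G->L->C->refl->A->L'->D->R'->A->plug->A
Char 4 ('G'): step: R->4, L=3; G->plug->G->R->E->L->G->refl->H->L'->F->R'->F->plug->F

Answer: CBAF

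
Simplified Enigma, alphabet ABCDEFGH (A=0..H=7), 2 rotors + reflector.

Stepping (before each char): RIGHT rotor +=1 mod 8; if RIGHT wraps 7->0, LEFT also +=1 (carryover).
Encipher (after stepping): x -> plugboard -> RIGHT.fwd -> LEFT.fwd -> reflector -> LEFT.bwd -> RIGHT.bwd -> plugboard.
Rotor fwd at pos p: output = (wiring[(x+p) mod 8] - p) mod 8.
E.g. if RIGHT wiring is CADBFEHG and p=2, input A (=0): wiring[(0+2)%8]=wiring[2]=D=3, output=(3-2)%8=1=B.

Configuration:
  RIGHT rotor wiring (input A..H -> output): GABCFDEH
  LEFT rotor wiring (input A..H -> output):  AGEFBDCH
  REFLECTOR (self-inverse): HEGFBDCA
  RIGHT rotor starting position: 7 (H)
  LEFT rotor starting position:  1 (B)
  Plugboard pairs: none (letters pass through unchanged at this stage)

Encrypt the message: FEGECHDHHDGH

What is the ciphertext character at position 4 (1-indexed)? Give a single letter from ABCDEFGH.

Char 1 ('F'): step: R->0, L->2 (L advanced); F->plug->F->R->D->L->B->refl->E->L'->H->R'->H->plug->H
Char 2 ('E'): step: R->1, L=2; E->plug->E->R->C->L->H->refl->A->L'->E->R'->D->plug->D
Char 3 ('G'): step: R->2, L=2; G->plug->G->R->E->L->A->refl->H->L'->C->R'->E->plug->E
Char 4 ('E'): step: R->3, L=2; E->plug->E->R->E->L->A->refl->H->L'->C->R'->B->plug->B

B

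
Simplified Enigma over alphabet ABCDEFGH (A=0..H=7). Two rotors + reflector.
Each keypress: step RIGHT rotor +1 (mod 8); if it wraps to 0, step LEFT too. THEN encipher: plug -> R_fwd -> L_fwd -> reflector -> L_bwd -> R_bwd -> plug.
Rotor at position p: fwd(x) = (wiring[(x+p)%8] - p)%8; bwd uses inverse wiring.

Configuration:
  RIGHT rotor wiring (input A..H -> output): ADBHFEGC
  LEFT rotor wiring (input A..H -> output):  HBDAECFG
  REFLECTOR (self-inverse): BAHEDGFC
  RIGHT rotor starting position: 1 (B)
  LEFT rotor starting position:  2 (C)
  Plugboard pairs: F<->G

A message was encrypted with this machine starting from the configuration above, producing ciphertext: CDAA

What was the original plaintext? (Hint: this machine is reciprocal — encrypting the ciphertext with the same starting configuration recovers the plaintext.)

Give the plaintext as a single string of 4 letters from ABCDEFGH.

Answer: GFDF

Derivation:
Char 1 ('C'): step: R->2, L=2; C->plug->C->R->D->L->A->refl->B->L'->A->R'->F->plug->G
Char 2 ('D'): step: R->3, L=2; D->plug->D->R->D->L->A->refl->B->L'->A->R'->G->plug->F
Char 3 ('A'): step: R->4, L=2; A->plug->A->R->B->L->G->refl->F->L'->G->R'->D->plug->D
Char 4 ('A'): step: R->5, L=2; A->plug->A->R->H->L->H->refl->C->L'->C->R'->G->plug->F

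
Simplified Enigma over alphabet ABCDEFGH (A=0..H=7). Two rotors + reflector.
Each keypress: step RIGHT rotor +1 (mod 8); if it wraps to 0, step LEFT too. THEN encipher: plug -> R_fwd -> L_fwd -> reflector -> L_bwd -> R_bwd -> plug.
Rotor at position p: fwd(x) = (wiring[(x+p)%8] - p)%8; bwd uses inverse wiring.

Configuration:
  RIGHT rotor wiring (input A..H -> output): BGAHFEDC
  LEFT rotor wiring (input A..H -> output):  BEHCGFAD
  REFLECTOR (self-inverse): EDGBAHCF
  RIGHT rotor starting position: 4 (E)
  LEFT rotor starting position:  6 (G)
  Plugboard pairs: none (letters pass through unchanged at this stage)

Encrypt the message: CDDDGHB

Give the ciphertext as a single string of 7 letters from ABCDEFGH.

Char 1 ('C'): step: R->5, L=6; C->plug->C->R->F->L->E->refl->A->L'->G->R'->B->plug->B
Char 2 ('D'): step: R->6, L=6; D->plug->D->R->A->L->C->refl->G->L'->D->R'->C->plug->C
Char 3 ('D'): step: R->7, L=6; D->plug->D->R->B->L->F->refl->H->L'->H->R'->C->plug->C
Char 4 ('D'): step: R->0, L->7 (L advanced); D->plug->D->R->H->L->B->refl->D->L'->E->R'->F->plug->F
Char 5 ('G'): step: R->1, L=7; G->plug->G->R->B->L->C->refl->G->L'->G->R'->C->plug->C
Char 6 ('H'): step: R->2, L=7; H->plug->H->R->E->L->D->refl->B->L'->H->R'->G->plug->G
Char 7 ('B'): step: R->3, L=7; B->plug->B->R->C->L->F->refl->H->L'->F->R'->H->plug->H

Answer: BCCFCGH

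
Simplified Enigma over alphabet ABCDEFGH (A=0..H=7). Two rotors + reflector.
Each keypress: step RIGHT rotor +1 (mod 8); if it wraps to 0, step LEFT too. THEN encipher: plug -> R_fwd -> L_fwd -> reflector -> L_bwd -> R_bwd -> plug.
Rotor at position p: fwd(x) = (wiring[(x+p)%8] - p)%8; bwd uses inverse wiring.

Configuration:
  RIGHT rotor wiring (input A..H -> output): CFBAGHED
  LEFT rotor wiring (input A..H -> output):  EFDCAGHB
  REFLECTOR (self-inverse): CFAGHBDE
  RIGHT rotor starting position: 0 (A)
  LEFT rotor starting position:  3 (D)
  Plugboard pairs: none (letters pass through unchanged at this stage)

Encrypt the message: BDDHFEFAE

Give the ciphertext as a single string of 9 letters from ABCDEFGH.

Answer: FFAAAGCFB

Derivation:
Char 1 ('B'): step: R->1, L=3; B->plug->B->R->A->L->H->refl->E->L'->D->R'->F->plug->F
Char 2 ('D'): step: R->2, L=3; D->plug->D->R->F->L->B->refl->F->L'->B->R'->F->plug->F
Char 3 ('D'): step: R->3, L=3; D->plug->D->R->B->L->F->refl->B->L'->F->R'->A->plug->A
Char 4 ('H'): step: R->4, L=3; H->plug->H->R->E->L->G->refl->D->L'->C->R'->A->plug->A
Char 5 ('F'): step: R->5, L=3; F->plug->F->R->E->L->G->refl->D->L'->C->R'->A->plug->A
Char 6 ('E'): step: R->6, L=3; E->plug->E->R->D->L->E->refl->H->L'->A->R'->G->plug->G
Char 7 ('F'): step: R->7, L=3; F->plug->F->R->H->L->A->refl->C->L'->G->R'->C->plug->C
Char 8 ('A'): step: R->0, L->4 (L advanced); A->plug->A->R->C->L->D->refl->G->L'->H->R'->F->plug->F
Char 9 ('E'): step: R->1, L=4; E->plug->E->R->G->L->H->refl->E->L'->A->R'->B->plug->B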